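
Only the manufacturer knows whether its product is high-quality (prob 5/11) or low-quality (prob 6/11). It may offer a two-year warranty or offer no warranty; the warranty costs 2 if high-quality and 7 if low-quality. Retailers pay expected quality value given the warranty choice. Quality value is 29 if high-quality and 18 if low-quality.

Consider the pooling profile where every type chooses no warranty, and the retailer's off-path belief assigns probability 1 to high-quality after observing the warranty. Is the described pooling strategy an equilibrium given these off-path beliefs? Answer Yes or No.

On path, the retailer holds the prior and pays 5/11·29 + 6/11·18 = 23. Off path (the warranty), believing high-quality, it pays 29.
high-quality: no warranty nets 23; the warranty nets 29 − 2 = 27. high-quality would deviate.
low-quality: no warranty nets 23; the warranty nets 29 − 7 = 22. low-quality stays.
A type deviates, so pooling fails.

No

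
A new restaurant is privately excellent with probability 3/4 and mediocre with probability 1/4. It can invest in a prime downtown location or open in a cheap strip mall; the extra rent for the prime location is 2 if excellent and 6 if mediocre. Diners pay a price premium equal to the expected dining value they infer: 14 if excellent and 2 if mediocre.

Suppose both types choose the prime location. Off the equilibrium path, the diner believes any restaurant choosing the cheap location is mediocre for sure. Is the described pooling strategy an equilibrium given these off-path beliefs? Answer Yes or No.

On path, the diner holds the prior and pays 3/4·14 + 1/4·2 = 11. Off path (the cheap location), believing mediocre, it pays 2.
excellent: the prime location nets 11 − 2 = 9; the cheap location nets 2. excellent stays.
mediocre: the prime location nets 11 − 6 = 5; the cheap location nets 2. mediocre stays.
No type deviates, so pooling is sustained.

Yes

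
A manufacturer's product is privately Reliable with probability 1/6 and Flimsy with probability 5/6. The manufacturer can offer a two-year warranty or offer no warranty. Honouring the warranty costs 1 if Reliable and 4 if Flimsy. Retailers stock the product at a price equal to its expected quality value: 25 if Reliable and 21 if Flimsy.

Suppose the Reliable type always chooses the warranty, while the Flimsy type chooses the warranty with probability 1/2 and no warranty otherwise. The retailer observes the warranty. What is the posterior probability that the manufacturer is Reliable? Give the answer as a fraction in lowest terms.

P(the warranty) = (1/6)·1 + (5/6)·(1/2) = 7/12.
By Bayes' rule, P(Reliable | the warranty) = (1/6) / (7/12) = 2/7.

2/7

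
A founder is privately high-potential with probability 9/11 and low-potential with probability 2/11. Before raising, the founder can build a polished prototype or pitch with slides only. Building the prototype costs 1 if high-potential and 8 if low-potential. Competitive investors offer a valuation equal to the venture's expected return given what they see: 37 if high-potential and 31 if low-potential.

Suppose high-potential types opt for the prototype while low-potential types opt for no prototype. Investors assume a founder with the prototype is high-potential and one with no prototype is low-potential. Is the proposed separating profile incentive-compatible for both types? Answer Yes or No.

Yes

Under these beliefs, the prototype earns valuation 37 and no prototype earns valuation 31.
high-potential: the prototype nets 37 − 1 = 36; no prototype nets 31. high-potential prefers the prototype.
low-potential: the prototype nets 37 − 8 = 29; no prototype nets 31. low-potential prefers no prototype.
Neither type deviates, so the separating profile is an equilibrium.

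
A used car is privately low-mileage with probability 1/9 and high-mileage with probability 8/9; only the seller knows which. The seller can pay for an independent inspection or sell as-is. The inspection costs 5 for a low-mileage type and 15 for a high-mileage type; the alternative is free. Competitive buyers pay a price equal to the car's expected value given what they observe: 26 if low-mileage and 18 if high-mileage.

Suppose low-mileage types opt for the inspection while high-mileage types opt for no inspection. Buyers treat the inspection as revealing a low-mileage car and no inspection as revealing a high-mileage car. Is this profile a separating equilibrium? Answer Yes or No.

Under these beliefs, the inspection earns price 26 and no inspection earns price 18.
low-mileage: the inspection nets 26 − 5 = 21; no inspection nets 18. low-mileage prefers the inspection.
high-mileage: the inspection nets 26 − 15 = 11; no inspection nets 18. high-mileage prefers no inspection.
Neither type deviates, so the separating profile is an equilibrium.

Yes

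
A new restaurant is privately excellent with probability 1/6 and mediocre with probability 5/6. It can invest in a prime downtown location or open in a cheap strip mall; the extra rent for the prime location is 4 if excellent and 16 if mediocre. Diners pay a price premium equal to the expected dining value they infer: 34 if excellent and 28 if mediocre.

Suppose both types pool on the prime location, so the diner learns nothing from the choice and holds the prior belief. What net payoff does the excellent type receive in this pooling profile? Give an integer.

Pooled price premium = 1/6·34 + 5/6·28 = 29.
excellent pays cost 4 for the prime location, so net payoff = 29 − 4 = 25.

25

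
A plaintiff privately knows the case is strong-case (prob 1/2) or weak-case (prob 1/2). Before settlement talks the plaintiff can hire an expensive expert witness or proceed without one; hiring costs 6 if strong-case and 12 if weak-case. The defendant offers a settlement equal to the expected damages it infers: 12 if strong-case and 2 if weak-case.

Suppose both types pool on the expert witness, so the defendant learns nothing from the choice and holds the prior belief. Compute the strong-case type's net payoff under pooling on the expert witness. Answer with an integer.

1

Pooled settlement = 1/2·12 + 1/2·2 = 7.
strong-case pays cost 6 for the expert witness, so net payoff = 7 − 6 = 1.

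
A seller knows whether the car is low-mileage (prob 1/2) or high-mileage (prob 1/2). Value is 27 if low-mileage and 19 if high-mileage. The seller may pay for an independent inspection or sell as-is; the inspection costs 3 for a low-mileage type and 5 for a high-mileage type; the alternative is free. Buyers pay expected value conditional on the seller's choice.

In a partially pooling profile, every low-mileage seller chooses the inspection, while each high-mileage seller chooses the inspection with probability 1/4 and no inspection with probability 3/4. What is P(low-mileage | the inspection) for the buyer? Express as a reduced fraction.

P(the inspection) = (1/2)·1 + (1/2)·(1/4) = 5/8.
By Bayes' rule, P(low-mileage | the inspection) = (1/2) / (5/8) = 4/5.

4/5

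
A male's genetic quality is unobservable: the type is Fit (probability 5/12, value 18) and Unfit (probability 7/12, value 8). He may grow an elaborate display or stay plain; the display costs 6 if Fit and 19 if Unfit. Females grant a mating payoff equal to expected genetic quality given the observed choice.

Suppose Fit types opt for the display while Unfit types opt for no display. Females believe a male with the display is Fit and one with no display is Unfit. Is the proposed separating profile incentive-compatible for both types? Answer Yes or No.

Yes

Under these beliefs, the display earns mating payoff 18 and no display earns mating payoff 8.
Fit: the display nets 18 − 6 = 12; no display nets 8. Fit prefers the display.
Unfit: the display nets 18 − 19 = -1; no display nets 8. Unfit prefers no display.
Neither type deviates, so the separating profile is an equilibrium.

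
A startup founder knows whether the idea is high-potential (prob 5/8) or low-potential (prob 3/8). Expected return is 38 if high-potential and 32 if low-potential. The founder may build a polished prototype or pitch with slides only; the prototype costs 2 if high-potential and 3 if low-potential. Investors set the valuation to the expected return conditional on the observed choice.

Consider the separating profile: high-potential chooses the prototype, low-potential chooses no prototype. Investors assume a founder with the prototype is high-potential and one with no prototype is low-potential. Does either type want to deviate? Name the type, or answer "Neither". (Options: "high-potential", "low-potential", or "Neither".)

low-potential

The prototype pays 38; no prototype pays 32.
high-potential: assigned the prototype, nets 38 − 2 = 36; deviating to no prototype nets 32.
low-potential: assigned no prototype, nets 32; deviating to the prototype nets 38 − 3 = 35.
The low-potential type gains 3 by deviating.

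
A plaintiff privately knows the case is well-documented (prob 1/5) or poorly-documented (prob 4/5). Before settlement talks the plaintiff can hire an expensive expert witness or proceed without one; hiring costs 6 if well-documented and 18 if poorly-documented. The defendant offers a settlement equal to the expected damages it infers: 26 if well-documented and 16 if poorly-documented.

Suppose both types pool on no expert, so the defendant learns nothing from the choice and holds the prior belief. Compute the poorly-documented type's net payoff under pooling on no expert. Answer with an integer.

Pooled settlement = 1/5·26 + 4/5·16 = 18.
poorly-documented pays no cost for no expert, so net payoff = 18.

18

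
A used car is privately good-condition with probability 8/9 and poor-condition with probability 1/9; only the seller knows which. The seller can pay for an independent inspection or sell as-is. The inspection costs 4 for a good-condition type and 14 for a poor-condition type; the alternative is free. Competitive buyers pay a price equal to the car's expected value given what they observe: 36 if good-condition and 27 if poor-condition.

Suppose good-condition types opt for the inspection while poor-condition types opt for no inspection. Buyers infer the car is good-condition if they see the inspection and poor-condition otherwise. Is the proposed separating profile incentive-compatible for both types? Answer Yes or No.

Yes

Under these beliefs, the inspection earns price 36 and no inspection earns price 27.
good-condition: the inspection nets 36 − 4 = 32; no inspection nets 27. good-condition prefers the inspection.
poor-condition: the inspection nets 36 − 14 = 22; no inspection nets 27. poor-condition prefers no inspection.
Neither type deviates, so the separating profile is an equilibrium.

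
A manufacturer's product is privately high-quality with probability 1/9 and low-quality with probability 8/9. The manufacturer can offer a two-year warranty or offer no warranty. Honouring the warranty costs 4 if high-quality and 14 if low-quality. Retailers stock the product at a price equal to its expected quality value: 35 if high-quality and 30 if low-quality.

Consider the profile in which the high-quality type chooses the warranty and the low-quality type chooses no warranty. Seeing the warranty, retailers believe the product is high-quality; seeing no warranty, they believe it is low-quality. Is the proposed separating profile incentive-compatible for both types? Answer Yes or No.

Yes

Under these beliefs, the warranty earns price 35 and no warranty earns price 30.
high-quality: the warranty nets 35 − 4 = 31; no warranty nets 30. high-quality prefers the warranty.
low-quality: the warranty nets 35 − 14 = 21; no warranty nets 30. low-quality prefers no warranty.
Neither type deviates, so the separating profile is an equilibrium.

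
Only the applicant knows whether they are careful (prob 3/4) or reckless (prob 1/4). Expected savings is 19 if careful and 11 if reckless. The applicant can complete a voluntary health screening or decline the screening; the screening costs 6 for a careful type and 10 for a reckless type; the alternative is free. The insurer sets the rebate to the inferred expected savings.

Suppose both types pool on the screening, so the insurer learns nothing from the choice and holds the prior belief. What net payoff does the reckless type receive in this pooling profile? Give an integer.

Pooled rebate = 3/4·19 + 1/4·11 = 17.
reckless pays cost 10 for the screening, so net payoff = 17 − 10 = 7.

7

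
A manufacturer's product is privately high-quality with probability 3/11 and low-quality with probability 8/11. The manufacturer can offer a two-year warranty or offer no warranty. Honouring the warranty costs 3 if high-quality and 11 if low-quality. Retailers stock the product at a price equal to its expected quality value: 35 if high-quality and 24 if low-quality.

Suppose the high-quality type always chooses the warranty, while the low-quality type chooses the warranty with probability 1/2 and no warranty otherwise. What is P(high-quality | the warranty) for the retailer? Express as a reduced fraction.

3/7

P(the warranty) = (3/11)·1 + (8/11)·(1/2) = 7/11.
By Bayes' rule, P(high-quality | the warranty) = (3/11) / (7/11) = 3/7.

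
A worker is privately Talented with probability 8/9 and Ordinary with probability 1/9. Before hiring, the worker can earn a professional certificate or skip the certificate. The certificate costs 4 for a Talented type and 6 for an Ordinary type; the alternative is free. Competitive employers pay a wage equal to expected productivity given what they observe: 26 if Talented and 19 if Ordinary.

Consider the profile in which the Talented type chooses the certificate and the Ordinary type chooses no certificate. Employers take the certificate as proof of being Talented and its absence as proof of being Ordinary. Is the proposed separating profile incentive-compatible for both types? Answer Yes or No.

Under these beliefs, the certificate earns wage 26 and no certificate earns wage 19.
Talented: the certificate nets 26 − 4 = 22; no certificate nets 19. Talented prefers the certificate.
Ordinary: the certificate nets 26 − 6 = 20; no certificate nets 19. Ordinary would deviate to the certificate.
Ordinary has a profitable deviation, so the profile is not an equilibrium.

No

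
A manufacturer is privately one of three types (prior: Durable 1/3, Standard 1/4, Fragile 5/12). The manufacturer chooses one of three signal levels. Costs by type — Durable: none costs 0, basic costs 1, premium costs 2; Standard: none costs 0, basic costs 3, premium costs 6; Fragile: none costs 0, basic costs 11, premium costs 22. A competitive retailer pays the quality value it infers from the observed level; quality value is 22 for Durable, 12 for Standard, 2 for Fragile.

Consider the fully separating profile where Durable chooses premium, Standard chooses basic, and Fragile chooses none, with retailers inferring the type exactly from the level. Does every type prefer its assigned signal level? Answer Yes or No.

No

Separating prices: premium → 22, basic → 12, none → 2.
Durable (assigned premium): none: 2 − 0 = 2; basic: 12 − 1 = 11; premium: 22 − 2 = 20. Durable stays.
Standard (assigned basic): none: 2 − 0 = 2; basic: 12 − 3 = 9; premium: 22 − 6 = 16. Standard prefers premium.
Fragile (assigned none): none: 2 − 0 = 2; basic: 12 − 11 = 1; premium: 22 − 22 = 0. Fragile stays.
At least one type deviates; the separating profile fails.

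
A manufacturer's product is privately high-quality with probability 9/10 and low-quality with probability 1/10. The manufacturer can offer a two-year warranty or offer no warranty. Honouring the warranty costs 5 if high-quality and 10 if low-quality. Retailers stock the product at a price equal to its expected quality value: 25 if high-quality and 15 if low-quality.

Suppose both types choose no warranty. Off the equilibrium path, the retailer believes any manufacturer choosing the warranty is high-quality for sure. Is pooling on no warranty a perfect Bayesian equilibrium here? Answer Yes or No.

On path, the retailer holds the prior and pays 9/10·25 + 1/10·15 = 24. Off path (the warranty), believing high-quality, it pays 25.
high-quality: no warranty nets 24; the warranty nets 25 − 5 = 20. high-quality stays.
low-quality: no warranty nets 24; the warranty nets 25 − 10 = 15. low-quality stays.
No type deviates, so pooling is sustained.

Yes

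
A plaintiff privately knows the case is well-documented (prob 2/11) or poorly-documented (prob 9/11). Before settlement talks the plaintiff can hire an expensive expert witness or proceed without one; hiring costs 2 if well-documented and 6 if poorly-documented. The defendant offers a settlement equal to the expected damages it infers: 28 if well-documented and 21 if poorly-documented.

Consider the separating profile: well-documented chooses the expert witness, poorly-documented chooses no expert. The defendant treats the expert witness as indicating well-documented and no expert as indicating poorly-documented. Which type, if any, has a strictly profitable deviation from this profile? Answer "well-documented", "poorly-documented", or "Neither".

poorly-documented

The expert witness pays 28; no expert pays 21.
well-documented: assigned the expert witness, nets 28 − 2 = 26; deviating to no expert nets 21.
poorly-documented: assigned no expert, nets 21; deviating to the expert witness nets 28 − 6 = 22.
The poorly-documented type gains 1 by deviating.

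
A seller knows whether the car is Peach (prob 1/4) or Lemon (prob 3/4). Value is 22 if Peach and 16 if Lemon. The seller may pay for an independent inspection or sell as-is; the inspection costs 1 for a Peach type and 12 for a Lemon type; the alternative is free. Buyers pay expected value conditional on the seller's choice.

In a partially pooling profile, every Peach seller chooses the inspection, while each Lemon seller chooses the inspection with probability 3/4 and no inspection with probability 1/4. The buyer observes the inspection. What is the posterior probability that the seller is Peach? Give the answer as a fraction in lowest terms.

P(the inspection) = (1/4)·1 + (3/4)·(3/4) = 13/16.
By Bayes' rule, P(Peach | the inspection) = (1/4) / (13/16) = 4/13.

4/13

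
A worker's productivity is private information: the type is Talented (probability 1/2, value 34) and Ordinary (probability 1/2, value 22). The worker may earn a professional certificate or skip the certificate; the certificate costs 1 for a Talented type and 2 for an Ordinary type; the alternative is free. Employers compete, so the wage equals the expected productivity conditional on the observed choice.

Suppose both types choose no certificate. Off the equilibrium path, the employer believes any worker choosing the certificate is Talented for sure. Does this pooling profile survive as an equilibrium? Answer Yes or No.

No

On path, the employer holds the prior and pays 1/2·34 + 1/2·22 = 28. Off path (the certificate), believing Talented, it pays 34.
Talented: no certificate nets 28; the certificate nets 34 − 1 = 33. Talented would deviate.
Ordinary: no certificate nets 28; the certificate nets 34 − 2 = 32. Ordinary would deviate.
A type deviates, so pooling fails.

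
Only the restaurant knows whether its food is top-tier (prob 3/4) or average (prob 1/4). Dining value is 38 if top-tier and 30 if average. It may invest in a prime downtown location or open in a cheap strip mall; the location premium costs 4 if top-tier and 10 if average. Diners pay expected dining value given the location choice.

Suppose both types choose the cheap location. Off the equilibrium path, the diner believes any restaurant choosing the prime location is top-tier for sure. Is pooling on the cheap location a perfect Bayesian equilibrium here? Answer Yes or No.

Yes

On path, the diner holds the prior and pays 3/4·38 + 1/4·30 = 36. Off path (the prime location), believing top-tier, it pays 38.
top-tier: the cheap location nets 36; the prime location nets 38 − 4 = 34. top-tier stays.
average: the cheap location nets 36; the prime location nets 38 − 10 = 28. average stays.
No type deviates, so pooling is sustained.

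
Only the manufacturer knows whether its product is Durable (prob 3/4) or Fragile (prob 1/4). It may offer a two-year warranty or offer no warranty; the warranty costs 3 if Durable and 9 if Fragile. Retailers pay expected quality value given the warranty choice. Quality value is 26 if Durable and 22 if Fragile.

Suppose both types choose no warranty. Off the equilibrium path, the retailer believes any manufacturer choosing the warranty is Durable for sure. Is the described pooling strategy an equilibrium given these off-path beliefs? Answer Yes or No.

On path, the retailer holds the prior and pays 3/4·26 + 1/4·22 = 25. Off path (the warranty), believing Durable, it pays 26.
Durable: no warranty nets 25; the warranty nets 26 − 3 = 23. Durable stays.
Fragile: no warranty nets 25; the warranty nets 26 − 9 = 17. Fragile stays.
No type deviates, so pooling is sustained.

Yes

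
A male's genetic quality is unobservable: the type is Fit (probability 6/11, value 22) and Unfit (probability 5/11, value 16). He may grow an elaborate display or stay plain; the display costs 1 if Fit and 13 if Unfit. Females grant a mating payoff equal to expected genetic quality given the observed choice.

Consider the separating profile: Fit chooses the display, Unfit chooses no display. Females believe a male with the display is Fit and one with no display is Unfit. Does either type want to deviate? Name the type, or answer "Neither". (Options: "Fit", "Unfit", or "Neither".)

Neither

The display pays 22; no display pays 16.
Fit: assigned the display, nets 22 − 1 = 21; deviating to no display nets 16.
Unfit: assigned no display, nets 16; deviating to the display nets 22 − 13 = 9.
Both types strictly prefer their assigned action; no profitable deviation.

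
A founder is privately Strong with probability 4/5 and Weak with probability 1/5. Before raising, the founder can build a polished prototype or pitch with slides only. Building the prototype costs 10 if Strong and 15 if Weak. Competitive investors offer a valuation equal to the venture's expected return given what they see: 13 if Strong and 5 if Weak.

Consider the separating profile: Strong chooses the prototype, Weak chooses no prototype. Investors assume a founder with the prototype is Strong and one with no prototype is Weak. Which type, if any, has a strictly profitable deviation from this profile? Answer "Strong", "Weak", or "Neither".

The prototype pays 13; no prototype pays 5.
Strong: assigned the prototype, nets 13 − 10 = 3; deviating to no prototype nets 5.
Weak: assigned no prototype, nets 5; deviating to the prototype nets 13 − 15 = -2.
The Strong type gains 2 by deviating.

Strong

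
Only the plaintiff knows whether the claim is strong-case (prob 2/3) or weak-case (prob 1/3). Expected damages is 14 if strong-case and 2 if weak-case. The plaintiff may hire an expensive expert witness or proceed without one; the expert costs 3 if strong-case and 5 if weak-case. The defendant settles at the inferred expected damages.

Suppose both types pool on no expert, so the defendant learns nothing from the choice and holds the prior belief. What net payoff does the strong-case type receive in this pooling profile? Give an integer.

Pooled settlement = 2/3·14 + 1/3·2 = 10.
strong-case pays no cost for no expert, so net payoff = 10.

10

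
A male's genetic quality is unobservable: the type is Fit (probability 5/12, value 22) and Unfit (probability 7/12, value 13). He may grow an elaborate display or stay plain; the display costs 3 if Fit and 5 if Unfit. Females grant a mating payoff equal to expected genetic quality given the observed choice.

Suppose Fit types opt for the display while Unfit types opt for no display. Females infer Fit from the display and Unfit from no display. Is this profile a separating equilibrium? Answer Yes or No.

Under these beliefs, the display earns mating payoff 22 and no display earns mating payoff 13.
Fit: the display nets 22 − 3 = 19; no display nets 13. Fit prefers the display.
Unfit: the display nets 22 − 5 = 17; no display nets 13. Unfit would deviate to the display.
Unfit has a profitable deviation, so the profile is not an equilibrium.

No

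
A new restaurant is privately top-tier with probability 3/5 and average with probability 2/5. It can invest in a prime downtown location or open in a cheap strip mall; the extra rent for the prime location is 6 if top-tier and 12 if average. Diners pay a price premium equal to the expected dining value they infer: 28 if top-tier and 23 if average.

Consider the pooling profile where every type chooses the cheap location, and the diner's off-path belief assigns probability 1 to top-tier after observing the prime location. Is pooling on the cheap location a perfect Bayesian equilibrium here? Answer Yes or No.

Yes

On path, the diner holds the prior and pays 3/5·28 + 2/5·23 = 26. Off path (the prime location), believing top-tier, it pays 28.
top-tier: the cheap location nets 26; the prime location nets 28 − 6 = 22. top-tier stays.
average: the cheap location nets 26; the prime location nets 28 − 12 = 16. average stays.
No type deviates, so pooling is sustained.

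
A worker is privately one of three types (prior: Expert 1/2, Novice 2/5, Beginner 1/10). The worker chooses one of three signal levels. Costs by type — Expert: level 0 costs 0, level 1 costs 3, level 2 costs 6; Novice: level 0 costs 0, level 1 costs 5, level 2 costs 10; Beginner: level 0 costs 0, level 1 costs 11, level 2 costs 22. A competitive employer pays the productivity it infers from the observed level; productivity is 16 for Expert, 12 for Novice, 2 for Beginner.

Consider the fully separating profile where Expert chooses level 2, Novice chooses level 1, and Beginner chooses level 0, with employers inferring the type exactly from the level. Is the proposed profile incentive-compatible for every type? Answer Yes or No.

Yes

Separating wages: level 2 → 16, level 1 → 12, level 0 → 2.
Expert (assigned level 2): level 0: 2 − 0 = 2; level 1: 12 − 3 = 9; level 2: 16 − 6 = 10. Expert stays.
Novice (assigned level 1): level 0: 2 − 0 = 2; level 1: 12 − 5 = 7; level 2: 16 − 10 = 6. Novice stays.
Beginner (assigned level 0): level 0: 2 − 0 = 2; level 1: 12 − 11 = 1; level 2: 16 − 22 = -6. Beginner stays.
Every type prefers its assigned level; separation holds.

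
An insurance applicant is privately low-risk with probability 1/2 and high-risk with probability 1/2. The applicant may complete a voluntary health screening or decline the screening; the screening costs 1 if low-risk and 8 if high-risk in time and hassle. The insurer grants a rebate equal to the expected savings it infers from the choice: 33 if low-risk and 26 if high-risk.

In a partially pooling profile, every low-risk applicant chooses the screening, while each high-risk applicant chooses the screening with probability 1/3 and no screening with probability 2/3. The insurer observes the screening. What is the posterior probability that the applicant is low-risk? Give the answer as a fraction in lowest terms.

P(the screening) = (1/2)·1 + (1/2)·(1/3) = 2/3.
By Bayes' rule, P(low-risk | the screening) = (1/2) / (2/3) = 3/4.

3/4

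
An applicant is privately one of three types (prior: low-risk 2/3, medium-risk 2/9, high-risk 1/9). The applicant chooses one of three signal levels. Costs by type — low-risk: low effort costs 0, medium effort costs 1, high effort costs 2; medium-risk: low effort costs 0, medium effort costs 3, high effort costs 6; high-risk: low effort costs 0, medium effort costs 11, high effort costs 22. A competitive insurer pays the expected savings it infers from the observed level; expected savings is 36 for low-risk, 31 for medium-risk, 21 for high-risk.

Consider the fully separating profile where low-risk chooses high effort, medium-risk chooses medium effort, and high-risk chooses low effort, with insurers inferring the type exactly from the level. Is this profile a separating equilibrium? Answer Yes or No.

Separating rebates: high effort → 36, medium effort → 31, low effort → 21.
low-risk (assigned high effort): low effort: 21 − 0 = 21; medium effort: 31 − 1 = 30; high effort: 36 − 2 = 34. low-risk stays.
medium-risk (assigned medium effort): low effort: 21 − 0 = 21; medium effort: 31 − 3 = 28; high effort: 36 − 6 = 30. medium-risk prefers high effort.
high-risk (assigned low effort): low effort: 21 − 0 = 21; medium effort: 31 − 11 = 20; high effort: 36 − 22 = 14. high-risk stays.
At least one type deviates; the separating profile fails.

No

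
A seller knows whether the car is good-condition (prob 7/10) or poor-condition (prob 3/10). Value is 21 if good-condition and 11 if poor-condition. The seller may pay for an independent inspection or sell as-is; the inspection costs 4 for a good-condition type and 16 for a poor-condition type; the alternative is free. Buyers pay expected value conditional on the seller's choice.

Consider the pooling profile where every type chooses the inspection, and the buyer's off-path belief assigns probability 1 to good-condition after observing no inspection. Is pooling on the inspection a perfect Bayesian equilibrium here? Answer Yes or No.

No

On path, the buyer holds the prior and pays 7/10·21 + 3/10·11 = 18. Off path (no inspection), believing good-condition, it pays 21.
good-condition: the inspection nets 18 − 4 = 14; no inspection nets 21. good-condition would deviate.
poor-condition: the inspection nets 18 − 16 = 2; no inspection nets 21. poor-condition would deviate.
A type deviates, so pooling fails.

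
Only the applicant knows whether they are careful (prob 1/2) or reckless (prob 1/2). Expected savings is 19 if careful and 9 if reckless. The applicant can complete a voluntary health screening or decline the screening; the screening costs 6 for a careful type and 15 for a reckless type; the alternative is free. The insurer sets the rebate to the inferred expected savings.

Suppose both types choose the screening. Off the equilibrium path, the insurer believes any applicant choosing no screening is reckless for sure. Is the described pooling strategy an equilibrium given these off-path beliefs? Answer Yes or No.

No

On path, the insurer holds the prior and pays 1/2·19 + 1/2·9 = 14. Off path (no screening), believing reckless, it pays 9.
careful: the screening nets 14 − 6 = 8; no screening nets 9. careful would deviate.
reckless: the screening nets 14 − 15 = -1; no screening nets 9. reckless would deviate.
A type deviates, so pooling fails.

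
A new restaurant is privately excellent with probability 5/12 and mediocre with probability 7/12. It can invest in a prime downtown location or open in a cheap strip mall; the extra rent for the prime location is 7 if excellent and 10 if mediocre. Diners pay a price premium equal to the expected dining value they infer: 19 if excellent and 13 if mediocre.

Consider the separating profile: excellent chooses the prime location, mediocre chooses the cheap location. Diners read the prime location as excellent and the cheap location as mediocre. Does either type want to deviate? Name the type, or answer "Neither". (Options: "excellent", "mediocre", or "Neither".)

excellent

The prime location pays 19; the cheap location pays 13.
excellent: assigned the prime location, nets 19 − 7 = 12; deviating to the cheap location nets 13.
mediocre: assigned the cheap location, nets 13; deviating to the prime location nets 19 − 10 = 9.
The excellent type gains 1 by deviating.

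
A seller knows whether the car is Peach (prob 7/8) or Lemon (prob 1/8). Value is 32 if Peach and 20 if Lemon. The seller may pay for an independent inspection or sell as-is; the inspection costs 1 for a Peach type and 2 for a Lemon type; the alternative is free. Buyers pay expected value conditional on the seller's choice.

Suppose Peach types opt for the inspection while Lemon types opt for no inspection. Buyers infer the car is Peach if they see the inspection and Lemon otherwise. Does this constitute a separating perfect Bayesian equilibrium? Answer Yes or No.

Under these beliefs, the inspection earns price 32 and no inspection earns price 20.
Peach: the inspection nets 32 − 1 = 31; no inspection nets 20. Peach prefers the inspection.
Lemon: the inspection nets 32 − 2 = 30; no inspection nets 20. Lemon would deviate to the inspection.
Lemon has a profitable deviation, so the profile is not an equilibrium.

No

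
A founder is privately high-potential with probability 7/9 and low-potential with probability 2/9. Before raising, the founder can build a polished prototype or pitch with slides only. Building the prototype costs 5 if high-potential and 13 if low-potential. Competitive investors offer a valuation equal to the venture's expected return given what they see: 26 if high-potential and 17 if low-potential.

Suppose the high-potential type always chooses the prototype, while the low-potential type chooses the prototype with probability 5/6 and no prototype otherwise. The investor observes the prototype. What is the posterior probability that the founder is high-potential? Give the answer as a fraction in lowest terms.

P(the prototype) = (7/9)·1 + (2/9)·(5/6) = 26/27.
By Bayes' rule, P(high-potential | the prototype) = (7/9) / (26/27) = 21/26.

21/26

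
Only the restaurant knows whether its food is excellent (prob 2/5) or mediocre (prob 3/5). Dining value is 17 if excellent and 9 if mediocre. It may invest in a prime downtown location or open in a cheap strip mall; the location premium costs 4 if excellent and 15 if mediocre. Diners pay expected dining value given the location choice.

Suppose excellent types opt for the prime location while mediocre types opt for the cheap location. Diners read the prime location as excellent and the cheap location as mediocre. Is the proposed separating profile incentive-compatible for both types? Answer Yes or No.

Under these beliefs, the prime location earns price premium 17 and the cheap location earns price premium 9.
excellent: the prime location nets 17 − 4 = 13; the cheap location nets 9. excellent prefers the prime location.
mediocre: the prime location nets 17 − 15 = 2; the cheap location nets 9. mediocre prefers the cheap location.
Neither type deviates, so the separating profile is an equilibrium.

Yes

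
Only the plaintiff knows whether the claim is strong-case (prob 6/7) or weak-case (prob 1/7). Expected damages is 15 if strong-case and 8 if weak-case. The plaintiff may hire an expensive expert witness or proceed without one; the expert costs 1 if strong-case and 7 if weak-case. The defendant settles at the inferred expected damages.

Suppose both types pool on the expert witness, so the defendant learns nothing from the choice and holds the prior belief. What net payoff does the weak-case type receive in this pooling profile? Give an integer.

Pooled settlement = 6/7·15 + 1/7·8 = 14.
weak-case pays cost 7 for the expert witness, so net payoff = 14 − 7 = 7.

7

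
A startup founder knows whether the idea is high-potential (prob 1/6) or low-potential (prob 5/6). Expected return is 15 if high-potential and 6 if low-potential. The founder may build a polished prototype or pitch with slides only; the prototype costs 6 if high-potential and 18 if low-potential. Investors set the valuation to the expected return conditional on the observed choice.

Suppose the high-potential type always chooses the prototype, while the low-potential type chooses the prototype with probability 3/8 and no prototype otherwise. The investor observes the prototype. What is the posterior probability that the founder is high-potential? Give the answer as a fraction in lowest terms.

8/23

P(the prototype) = (1/6)·1 + (5/6)·(3/8) = 23/48.
By Bayes' rule, P(high-potential | the prototype) = (1/6) / (23/48) = 8/23.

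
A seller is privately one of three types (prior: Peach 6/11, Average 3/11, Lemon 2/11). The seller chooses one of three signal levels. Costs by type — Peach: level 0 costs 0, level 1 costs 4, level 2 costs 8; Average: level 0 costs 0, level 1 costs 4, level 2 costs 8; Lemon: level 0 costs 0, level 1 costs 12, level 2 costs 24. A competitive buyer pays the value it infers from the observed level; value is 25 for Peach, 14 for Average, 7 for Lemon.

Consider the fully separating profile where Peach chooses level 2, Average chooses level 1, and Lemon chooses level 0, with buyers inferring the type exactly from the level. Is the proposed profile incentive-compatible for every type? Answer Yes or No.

No

Separating prices: level 2 → 25, level 1 → 14, level 0 → 7.
Peach (assigned level 2): level 0: 7 − 0 = 7; level 1: 14 − 4 = 10; level 2: 25 − 8 = 17. Peach stays.
Average (assigned level 1): level 0: 7 − 0 = 7; level 1: 14 − 4 = 10; level 2: 25 − 8 = 17. Average prefers level 2.
Lemon (assigned level 0): level 0: 7 − 0 = 7; level 1: 14 − 12 = 2; level 2: 25 − 24 = 1. Lemon stays.
At least one type deviates; the separating profile fails.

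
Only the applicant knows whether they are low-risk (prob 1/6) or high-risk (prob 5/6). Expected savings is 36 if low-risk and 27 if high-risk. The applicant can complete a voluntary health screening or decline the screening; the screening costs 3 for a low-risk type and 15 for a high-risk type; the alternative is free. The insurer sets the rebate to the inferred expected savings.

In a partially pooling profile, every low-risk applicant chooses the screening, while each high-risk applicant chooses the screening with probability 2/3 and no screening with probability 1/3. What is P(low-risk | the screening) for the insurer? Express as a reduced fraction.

P(the screening) = (1/6)·1 + (5/6)·(2/3) = 13/18.
By Bayes' rule, P(low-risk | the screening) = (1/6) / (13/18) = 3/13.

3/13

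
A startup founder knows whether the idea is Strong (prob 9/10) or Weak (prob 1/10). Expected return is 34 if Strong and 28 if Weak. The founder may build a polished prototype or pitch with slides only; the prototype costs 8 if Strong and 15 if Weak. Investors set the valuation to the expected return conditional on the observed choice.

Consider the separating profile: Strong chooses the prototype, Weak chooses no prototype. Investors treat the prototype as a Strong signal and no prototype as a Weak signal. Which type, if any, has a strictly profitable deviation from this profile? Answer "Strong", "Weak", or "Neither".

Strong

The prototype pays 34; no prototype pays 28.
Strong: assigned the prototype, nets 34 − 8 = 26; deviating to no prototype nets 28.
Weak: assigned no prototype, nets 28; deviating to the prototype nets 34 − 15 = 19.
The Strong type gains 2 by deviating.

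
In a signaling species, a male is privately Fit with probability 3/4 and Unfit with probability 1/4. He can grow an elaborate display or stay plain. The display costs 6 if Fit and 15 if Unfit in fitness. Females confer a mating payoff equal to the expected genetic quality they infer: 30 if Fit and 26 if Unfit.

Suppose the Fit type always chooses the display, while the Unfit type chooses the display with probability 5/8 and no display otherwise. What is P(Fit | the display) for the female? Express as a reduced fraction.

P(the display) = (3/4)·1 + (1/4)·(5/8) = 29/32.
By Bayes' rule, P(Fit | the display) = (3/4) / (29/32) = 24/29.

24/29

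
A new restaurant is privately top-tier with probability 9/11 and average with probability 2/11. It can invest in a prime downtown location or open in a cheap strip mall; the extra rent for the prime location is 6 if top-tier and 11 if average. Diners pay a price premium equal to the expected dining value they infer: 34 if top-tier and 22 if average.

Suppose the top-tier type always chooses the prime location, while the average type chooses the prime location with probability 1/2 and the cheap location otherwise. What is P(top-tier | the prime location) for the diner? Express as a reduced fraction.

P(the prime location) = (9/11)·1 + (2/11)·(1/2) = 10/11.
By Bayes' rule, P(top-tier | the prime location) = (9/11) / (10/11) = 9/10.

9/10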